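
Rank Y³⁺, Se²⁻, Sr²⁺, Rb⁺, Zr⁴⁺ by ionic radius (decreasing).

Se²⁻ > Rb⁺ > Sr²⁺ > Y³⁺ > Zr⁴⁺

Each ion has 36 electrons. The ranking follows nuclear charge in reverse — greater Z gives a smaller radius. Zr⁴⁺ (Z=40), Y³⁺ (Z=39), Sr²⁺ (Z=38), Rb⁺ (Z=37), Se²⁻ (Z=34).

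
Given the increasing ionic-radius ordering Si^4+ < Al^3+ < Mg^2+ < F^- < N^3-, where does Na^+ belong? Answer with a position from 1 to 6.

Isoelectronic series (10 e⁻ each). Size is set by nuclear charge: more protons means a smaller ion. Si^4+ (Z=14), Al^3+ (Z=13), Mg^2+ (Z=12), Na^+ (Z=11), F^- (Z=9), N^3- (Z=7).
The complete sequence is Si^4+ < Al^3+ < Mg^2+ < Na^+ < F^- < N^3-. Na^+ sits at position 4.

4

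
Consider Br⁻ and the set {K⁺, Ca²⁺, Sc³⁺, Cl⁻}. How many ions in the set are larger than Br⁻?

0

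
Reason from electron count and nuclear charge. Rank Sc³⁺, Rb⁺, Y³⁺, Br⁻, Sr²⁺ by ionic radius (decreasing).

Electron counts and nuclear charges: Sc³⁺ (Z=21, 18 e⁻), Y³⁺ (Z=39, 36 e⁻), Sr²⁺ (Z=38, 36 e⁻), Rb⁺ (Z=37, 36 e⁻), Br⁻ (Z=35, 36 e⁻). Sc³⁺ < Y³⁺ (same group, 1 shell fewer); Y³⁺ < Sr²⁺ (isoelectronic, higher Z=39 is smaller); Sr²⁺ < Rb⁺ (isoelectronic, higher Z=38 is smaller); Rb⁺ < Br⁻ (isoelectronic, higher Z=37 is smaller).

Br⁻ > Rb⁺ > Sr²⁺ > Y³⁺ > Sc³⁺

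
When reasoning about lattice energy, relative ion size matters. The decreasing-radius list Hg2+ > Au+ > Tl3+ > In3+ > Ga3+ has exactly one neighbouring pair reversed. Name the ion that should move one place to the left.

Au+

Check each adjacent pair. Hg2+ and Au+ are reversed: they are isoelectronic (78 e⁻) and Hg has more protons than Au (80 vs 79), making Hg2+ smaller. No other neighbouring pair contradicts the periodic trends, so Au+ is the ion listed too late.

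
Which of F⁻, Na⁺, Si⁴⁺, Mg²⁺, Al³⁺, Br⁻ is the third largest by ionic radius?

First list Z and electron count for each: Si⁴⁺ (Z=14, 10 e⁻), Al³⁺ (Z=13, 10 e⁻), Mg²⁺ (Z=12, 10 e⁻), Na⁺ (Z=11, 10 e⁻), F⁻ (Z=9, 10 e⁻), Br⁻ (Z=35, 36 e⁻). Si⁴⁺ < Al³⁺ (both 10 e⁻, Z=14>13); Al³⁺ < Mg²⁺ (both 10 e⁻, Z=13>12); Mg²⁺ < Na⁺ (isoelectronic, higher Z=12 is smaller); Na⁺ < F⁻ (both 10 e⁻, Z=11>9); F⁻ < Br⁻ (same group, period 2 vs 4).
That gives Si⁴⁺ < Al³⁺ < Mg²⁺ < Na⁺ < F⁻ < Br⁻. From the largest end, number 3 is Na⁺.

Na⁺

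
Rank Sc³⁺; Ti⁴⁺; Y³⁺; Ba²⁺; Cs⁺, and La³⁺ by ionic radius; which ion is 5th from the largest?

Sc³⁺

Ti⁴⁺ has 18 e⁻ (Z=22), Sc³⁺ has 18 e⁻ (Z=21), Y³⁺ has 36 e⁻ (Z=39), La³⁺ has 54 e⁻ (Z=57), Ba²⁺ has 54 e⁻ (Z=56), Cs⁺ has 54 e⁻ (Z=55). Ti⁴⁺ < Sc³⁺ (both 18 e⁻, Z=22>21); Sc³⁺ < Y³⁺ (same group, 1 shell fewer); Y³⁺ < La³⁺ (same group, period 5 vs 6); La³⁺ < Ba²⁺ (both 54 e⁻, Z=57>56); Ba²⁺ < Cs⁺ (both 54 e⁻, Z=56>55).
That gives Ti⁴⁺ < Sc³⁺ < Y³⁺ < La³⁺ < Ba²⁺ < Cs⁺. From the largest end, number 5 is Sc³⁺.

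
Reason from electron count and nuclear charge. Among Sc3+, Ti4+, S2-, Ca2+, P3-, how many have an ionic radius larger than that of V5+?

All of these have 18 electrons (isoelectronic). With the same electron cloud, the ion with the most protons pulls it in tightest. Nuclear charges: V5+ (Z=23), Ti4+ (Z=22), Sc3+ (Z=21), Ca2+ (Z=20), S2- (Z=16), P3- (Z=15). Highest Z is smallest.
Relative to V5+, the ions that are larger are Ti4+, Sc3+, Ca2+, S2-, P3-. Count: 5.

5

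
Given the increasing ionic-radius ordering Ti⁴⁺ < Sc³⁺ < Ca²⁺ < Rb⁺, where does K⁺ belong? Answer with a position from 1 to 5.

4

Electron counts and nuclear charges: Ti⁴⁺ (Z=22, 18 e⁻), Sc³⁺ (Z=21, 18 e⁻), Ca²⁺ (Z=20, 18 e⁻), K⁺ (Z=19, 18 e⁻), Rb⁺ (Z=37, 36 e⁻). Ti⁴⁺ < Sc³⁺ (isoelectronic, higher Z=22 is smaller); Sc³⁺ < Ca²⁺ (isoelectronic, higher Z=21 is smaller); Ca²⁺ < K⁺ (both 18 e⁻, Z=20>19); K⁺ < Rb⁺ (same group, 1 shell fewer).
The complete sequence is Ti⁴⁺ < Sc³⁺ < Ca²⁺ < K⁺ < Rb⁺. K⁺ sits at position 4.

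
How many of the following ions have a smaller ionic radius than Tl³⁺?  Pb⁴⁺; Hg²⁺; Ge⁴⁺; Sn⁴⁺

3

Electron counts and nuclear charges: Ge⁴⁺: 28 e⁻, Z=32, Sn⁴⁺: 46 e⁻, Z=50, Pb⁴⁺: 78 e⁻, Z=82, Tl³⁺: 78 e⁻, Z=81, Hg²⁺: 78 e⁻, Z=80. Ge⁴⁺ < Sn⁴⁺ (same group, 1 shell fewer); Sn⁴⁺ < Pb⁴⁺ (same group, period 5 vs 6); Pb⁴⁺ < Tl³⁺ (isoelectronic, higher Z=82 is smaller); Tl³⁺ < Hg²⁺ (both 78 e⁻, Z=81>80).
Overall: Ge⁴⁺ < Sn⁴⁺ < Pb⁴⁺ < Tl³⁺ < Hg²⁺. Tl³⁺ has 3 below it and 1 above. So 3 are smaller.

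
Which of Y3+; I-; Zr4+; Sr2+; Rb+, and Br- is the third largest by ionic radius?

Rb+

Electron counts and nuclear charges: Zr4+: 36 e⁻, Z=40, Y3+: 36 e⁻, Z=39, Sr2+: 36 e⁻, Z=38, Rb+: 36 e⁻, Z=37, Br-: 36 e⁻, Z=35, I-: 54 e⁻, Z=53. Zr4+ < Y3+ (isoelectronic, higher Z=40 is smaller); Y3+ < Sr2+ (both 36 e⁻, Z=39>38); Sr2+ < Rb+ (isoelectronic, higher Z=38 is smaller); Rb+ < Br- (both 36 e⁻, Z=37>35); Br- < I- (same group, period 4 vs 5).
Ordering: Zr4+ < Y3+ < Sr2+ < Rb+ < Br- < I-. The third largest is Rb+.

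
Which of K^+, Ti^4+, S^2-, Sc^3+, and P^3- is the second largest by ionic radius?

S^2-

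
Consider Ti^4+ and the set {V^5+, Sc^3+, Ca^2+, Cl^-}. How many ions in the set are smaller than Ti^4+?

All of these have 18 electrons (isoelectronic). With the same electron cloud, the ion with the most protons pulls it in tightest. Nuclear charges: V^5+ (Z=23), Ti^4+ (Z=22), Sc^3+ (Z=21), Ca^2+ (Z=20), Cl^- (Z=17). Highest Z is smallest.
Overall: V^5+ < Ti^4+ < Sc^3+ < Ca^2+ < Cl^-. Ti^4+ has 1 below it and 3 above. That's 1.

1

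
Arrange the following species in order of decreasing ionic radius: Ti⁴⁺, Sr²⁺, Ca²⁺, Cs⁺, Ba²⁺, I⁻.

I⁻ > Cs⁺ > Ba²⁺ > Sr²⁺ > Ca²⁺ > Ti⁴⁺

Work out protons and electrons: Ti⁴⁺ (Z=22, 18 e⁻), Ca²⁺ (Z=20, 18 e⁻), Sr²⁺ (Z=38, 36 e⁻), Ba²⁺ (Z=56, 54 e⁻), Cs⁺ (Z=55, 54 e⁻), I⁻ (Z=53, 54 e⁻). Ti⁴⁺ < Ca²⁺ (both 18 e⁻, Z=22>20); Ca²⁺ < Sr²⁺ (same group, period 4 vs 5); Sr²⁺ < Ba²⁺ (same group, period 5 vs 6); Ba²⁺ < Cs⁺ (both 54 e⁻, Z=56>55); Cs⁺ < I⁻ (isoelectronic, higher Z=55 is smaller).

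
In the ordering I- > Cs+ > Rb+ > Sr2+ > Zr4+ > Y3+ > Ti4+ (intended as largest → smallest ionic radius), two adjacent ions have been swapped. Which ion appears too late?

Y3+

Scanning neighbour by neighbour, only Zr4+/Y3+ violates a trend: both have 36 electrons but Z(Zr)=40 > Z(Y)=39, so Zr4+ should be the smaller of the two. That makes Y3+ the one sitting a position late relative to where it belongs.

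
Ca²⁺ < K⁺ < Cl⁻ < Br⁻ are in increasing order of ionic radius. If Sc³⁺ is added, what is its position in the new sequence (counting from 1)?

Sc³⁺ has 18 e⁻ (Z=21), Ca²⁺ has 18 e⁻ (Z=20), K⁺ has 18 e⁻ (Z=19), Cl⁻ has 18 e⁻ (Z=17), Br⁻ has 36 e⁻ (Z=35). Sc³⁺ < Ca²⁺ (both 18 e⁻, Z=21>20); Ca²⁺ < K⁺ (isoelectronic, higher Z=20 is smaller); K⁺ < Cl⁻ (both 18 e⁻, Z=19>17); Cl⁻ < Br⁻ (same group, 1 shell fewer).
Putting Sc³⁺ in gives Sc³⁺ < Ca²⁺ < K⁺ < Cl⁻ < Br⁻; it lands at slot 1.

1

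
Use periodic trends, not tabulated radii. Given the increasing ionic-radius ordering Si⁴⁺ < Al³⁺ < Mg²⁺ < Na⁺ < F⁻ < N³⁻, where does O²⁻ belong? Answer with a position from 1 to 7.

6

Isoelectronic series (10 e⁻ each). Size is set by nuclear charge: more protons means a smaller ion. Si⁴⁺ (Z=14), Al³⁺ (Z=13), Mg²⁺ (Z=12), Na⁺ (Z=11), F⁻ (Z=9), O²⁻ (Z=8), N³⁻ (Z=7).
With O²⁻ included the full order is Si⁴⁺ < Al³⁺ < Mg²⁺ < Na⁺ < F⁻ < O²⁻ < N³⁻, so it takes position 6.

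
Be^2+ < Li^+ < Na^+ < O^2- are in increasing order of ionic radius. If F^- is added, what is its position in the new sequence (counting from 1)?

Tabulating Z and e⁻: Be^2+ (Z=4, 2 e⁻), Li^+ (Z=3, 2 e⁻), Na^+ (Z=11, 10 e⁻), F^- (Z=9, 10 e⁻), O^2- (Z=8, 10 e⁻). Be^2+ < Li^+ (both 2 e⁻, Z=4>3); Li^+ < Na^+ (same group, period 2 vs 3); Na^+ < F^- (isoelectronic, higher Z=11 is smaller); F^- < O^2- (isoelectronic, higher Z=9 is smaller).
With F^- included the full order is Be^2+ < Li^+ < Na^+ < F^- < O^2-, so it takes position 4.

4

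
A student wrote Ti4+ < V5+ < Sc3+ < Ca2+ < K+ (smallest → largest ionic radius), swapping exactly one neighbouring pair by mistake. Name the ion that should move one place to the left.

V5+

Compare adjacent ions: V5+ and Ti4+ share 18 electrons; the higher nuclear charge on V (Z=23) contracts it more, so V5+ < Ti4+ — yet in this increasing list Ti4+ sits before V5+. Nothing else is reversed, so V5+ should move one place to the left.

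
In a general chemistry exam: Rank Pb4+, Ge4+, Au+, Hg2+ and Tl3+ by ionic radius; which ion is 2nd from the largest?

Hg2+

Ge4+ has 28 e⁻ (Z=32), Pb4+ has 78 e⁻ (Z=82), Tl3+ has 78 e⁻ (Z=81), Hg2+ has 78 e⁻ (Z=80), Au+ has 78 e⁻ (Z=79). Ge4+ < Pb4+ (same group, 2 shells fewer); Pb4+ < Tl3+ (isoelectronic, higher Z=82 is smaller); Tl3+ < Hg2+ (both 78 e⁻, Z=81>80); Hg2+ < Au+ (both 78 e⁻, Z=80>79).
So the order is Ge4+ < Pb4+ < Tl3+ < Hg2+ < Au+; the 2nd-largest ion is Hg2+.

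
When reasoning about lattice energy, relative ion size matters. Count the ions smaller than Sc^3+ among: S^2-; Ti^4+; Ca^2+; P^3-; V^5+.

2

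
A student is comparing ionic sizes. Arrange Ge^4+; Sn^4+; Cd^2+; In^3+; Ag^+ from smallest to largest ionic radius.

Tabulating Z and e⁻: Ge^4+ (Z=32, 28 e⁻), Sn^4+ (Z=50, 46 e⁻), In^3+ (Z=49, 46 e⁻), Cd^2+ (Z=48, 46 e⁻), Ag^+ (Z=47, 46 e⁻). Ge^4+ < Sn^4+ (same group, period 4 vs 5); Sn^4+ < In^3+ (isoelectronic, higher Z=50 is smaller); In^3+ < Cd^2+ (both 46 e⁻, Z=49>48); Cd^2+ < Ag^+ (both 46 e⁻, Z=48>47).

Ge^4+ < Sn^4+ < In^3+ < Cd^2+ < Ag^+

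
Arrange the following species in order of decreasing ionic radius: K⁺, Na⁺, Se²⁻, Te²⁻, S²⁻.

Te²⁻ > Se²⁻ > S²⁻ > K⁺ > Na⁺

Electron counts and nuclear charges: Na⁺: 10 e⁻, Z=11, K⁺: 18 e⁻, Z=19, S²⁻: 18 e⁻, Z=16, Se²⁻: 36 e⁻, Z=34, Te²⁻: 54 e⁻, Z=52. Na⁺ < K⁺ (same group, period 3 vs 4); K⁺ < S²⁻ (both 18 e⁻, Z=19>16); S²⁻ < Se²⁻ (same group, period 3 vs 4); Se²⁻ < Te²⁻ (same group, period 4 vs 5).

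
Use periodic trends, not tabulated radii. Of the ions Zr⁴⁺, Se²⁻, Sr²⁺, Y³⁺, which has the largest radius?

Se²⁻

Isoelectronic series (36 e⁻ each). Size is set by nuclear charge: more protons means a smaller ion. Zr⁴⁺ (Z=40), Y³⁺ (Z=39), Sr²⁺ (Z=38), Se²⁻ (Z=34).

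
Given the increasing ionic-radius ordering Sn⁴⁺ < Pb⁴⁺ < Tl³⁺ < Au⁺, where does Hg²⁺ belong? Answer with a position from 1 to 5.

Sn⁴⁺: 46 e⁻, Z=50, Pb⁴⁺: 78 e⁻, Z=82, Tl³⁺: 78 e⁻, Z=81, Hg²⁺: 78 e⁻, Z=80, Au⁺: 78 e⁻, Z=79. Sn⁴⁺ < Pb⁴⁺ (same group, period 5 vs 6); Pb⁴⁺ < Tl³⁺ (isoelectronic, higher Z=82 is smaller); Tl³⁺ < Hg²⁺ (both 78 e⁻, Z=81>80); Hg²⁺ < Au⁺ (both 78 e⁻, Z=80>79).
With Hg²⁺ included the full order is Sn⁴⁺ < Pb⁴⁺ < Tl³⁺ < Hg²⁺ < Au⁺, so it takes position 4.

4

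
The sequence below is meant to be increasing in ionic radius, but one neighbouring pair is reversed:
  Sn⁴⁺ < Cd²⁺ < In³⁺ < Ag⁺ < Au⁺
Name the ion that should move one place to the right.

The pair Cd²⁺, In³⁺ is the wrong way round — both have 46 electrons but Z(In)=49 > Z(Cd)=48, so In³⁺ should be the smaller of the two. All other adjacent pairs agree with periodic trends, so Cd²⁺ is the misplaced ion.

Cd²⁺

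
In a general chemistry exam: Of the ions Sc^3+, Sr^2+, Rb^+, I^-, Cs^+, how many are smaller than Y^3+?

1

Work out protons and electrons: Sc^3+: 18 e⁻, Z=21, Y^3+: 36 e⁻, Z=39, Sr^2+: 36 e⁻, Z=38, Rb^+: 36 e⁻, Z=37, Cs^+: 54 e⁻, Z=55, I^-: 54 e⁻, Z=53. Sc^3+ < Y^3+ (same group, 1 shell fewer); Y^3+ < Sr^2+ (isoelectronic, higher Z=39 is smaller); Sr^2+ < Rb^+ (both 36 e⁻, Z=38>37); Rb^+ < Cs^+ (same group, 1 shell fewer); Cs^+ < I^- (both 54 e⁻, Z=55>53).
Placing each against Y^3+: smaller — Sc^3+; larger — Sr^2+, Rb^+, Cs^+, I^-. That's 1.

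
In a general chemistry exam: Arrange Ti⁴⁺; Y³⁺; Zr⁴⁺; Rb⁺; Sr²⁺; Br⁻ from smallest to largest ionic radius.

Electron counts and nuclear charges: Ti⁴⁺ has 18 e⁻ (Z=22), Zr⁴⁺ has 36 e⁻ (Z=40), Y³⁺ has 36 e⁻ (Z=39), Sr²⁺ has 36 e⁻ (Z=38), Rb⁺ has 36 e⁻ (Z=37), Br⁻ has 36 e⁻ (Z=35). Ti⁴⁺ < Zr⁴⁺ (same group, 1 shell fewer); Zr⁴⁺ < Y³⁺ (both 36 e⁻, Z=40>39); Y³⁺ < Sr²⁺ (isoelectronic, higher Z=39 is smaller); Sr²⁺ < Rb⁺ (both 36 e⁻, Z=38>37); Rb⁺ < Br⁻ (both 36 e⁻, Z=37>35).

Ti⁴⁺ < Zr⁴⁺ < Y³⁺ < Sr²⁺ < Rb⁺ < Br⁻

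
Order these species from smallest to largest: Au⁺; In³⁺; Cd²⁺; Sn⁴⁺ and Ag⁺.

Electron counts and nuclear charges: Sn⁴⁺ (Z=50, 46 e⁻), In³⁺ (Z=49, 46 e⁻), Cd²⁺ (Z=48, 46 e⁻), Ag⁺ (Z=47, 46 e⁻), Au⁺ (Z=79, 78 e⁻). Sn⁴⁺ < In³⁺ (both 46 e⁻, Z=50>49); In³⁺ < Cd²⁺ (both 46 e⁻, Z=49>48); Cd²⁺ < Ag⁺ (isoelectronic, higher Z=48 is smaller); Ag⁺ < Au⁺ (same group, period 5 vs 6).

Sn⁴⁺ < In³⁺ < Cd²⁺ < Ag⁺ < Au⁺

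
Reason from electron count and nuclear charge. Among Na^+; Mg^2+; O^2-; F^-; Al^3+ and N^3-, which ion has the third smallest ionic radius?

Na^+

Each ion has 10 electrons. The ranking follows nuclear charge in reverse — greater Z gives a smaller radius. Al^3+ (Z=13), Mg^2+ (Z=12), Na^+ (Z=11), F^- (Z=9), O^2- (Z=8), N^3- (Z=7).
So the order is Al^3+ < Mg^2+ < Na^+ < F^- < O^2- < N^3-; the 3rd-smallest ion is Na^+.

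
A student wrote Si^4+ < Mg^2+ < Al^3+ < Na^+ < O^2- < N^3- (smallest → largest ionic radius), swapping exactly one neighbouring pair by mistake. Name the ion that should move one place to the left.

Check each adjacent pair. Mg^2+ and Al^3+ are reversed: they are isoelectronic (10 e⁻) and Al has more protons than Mg (13 vs 12), making Al^3+ smaller. No other neighbouring pair contradicts the periodic trends, so Al^3+ is the ion listed too late.

Al^3+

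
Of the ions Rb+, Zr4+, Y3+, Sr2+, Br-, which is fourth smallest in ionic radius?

All of these have 36 electrons (isoelectronic). With the same electron cloud, the ion with the most protons pulls it in tightest. Nuclear charges: Zr4+ (Z=40), Y3+ (Z=39), Sr2+ (Z=38), Rb+ (Z=37), Br- (Z=35). Highest Z is smallest.
So the order is Zr4+ < Y3+ < Sr2+ < Rb+ < Br-; the 4th-smallest ion is Rb+.

Rb+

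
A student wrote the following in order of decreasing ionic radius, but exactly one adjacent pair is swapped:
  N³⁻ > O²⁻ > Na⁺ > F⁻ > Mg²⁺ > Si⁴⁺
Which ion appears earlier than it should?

Check each adjacent pair. Na⁺ and F⁻ are reversed: both have 10 electrons but Z(Na)=11 > Z(F)=9, so Na⁺ should be the smaller of the two. No other neighbouring pair contradicts the periodic trends, so Na⁺ is the ion listed too early.

Na⁺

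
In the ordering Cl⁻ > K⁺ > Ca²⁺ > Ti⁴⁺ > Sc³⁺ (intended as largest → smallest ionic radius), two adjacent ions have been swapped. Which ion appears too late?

Sc³⁺

Check each adjacent pair. Ti⁴⁺ and Sc³⁺ are reversed: Ti⁴⁺ and Sc³⁺ share 18 electrons; the higher nuclear charge on Ti (Z=22) contracts it more, so Ti⁴⁺ < Sc³⁺. No other neighbouring pair contradicts the periodic trends, so Sc³⁺ is the ion listed too late.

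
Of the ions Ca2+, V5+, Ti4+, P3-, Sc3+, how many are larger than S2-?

Each ion has 18 electrons. The ranking follows nuclear charge in reverse — greater Z gives a smaller radius. V5+ (Z=23), Ti4+ (Z=22), Sc3+ (Z=21), Ca2+ (Z=20), S2- (Z=16), P3- (Z=15).
Placing each against S2-: smaller — V5+, Ti4+, Sc3+, Ca2+; larger — P3-. That's 1.

1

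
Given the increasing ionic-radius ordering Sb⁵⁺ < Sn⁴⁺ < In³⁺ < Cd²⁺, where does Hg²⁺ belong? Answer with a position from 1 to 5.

5

Tabulating Z and e⁻: Sb⁵⁺ (Z=51, 46 e⁻), Sn⁴⁺ (Z=50, 46 e⁻), In³⁺ (Z=49, 46 e⁻), Cd²⁺ (Z=48, 46 e⁻), Hg²⁺ (Z=80, 78 e⁻). Sb⁵⁺ < Sn⁴⁺ (both 46 e⁻, Z=51>50); Sn⁴⁺ < In³⁺ (both 46 e⁻, Z=50>49); In³⁺ < Cd²⁺ (isoelectronic, higher Z=49 is smaller); Cd²⁺ < Hg²⁺ (same group, 1 shell fewer).
The complete sequence is Sb⁵⁺ < Sn⁴⁺ < In³⁺ < Cd²⁺ < Hg²⁺. Hg²⁺ sits at position 5.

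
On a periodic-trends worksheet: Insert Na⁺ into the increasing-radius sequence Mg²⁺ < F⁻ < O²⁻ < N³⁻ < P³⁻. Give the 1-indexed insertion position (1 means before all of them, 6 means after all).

Mg²⁺ (Z=12, 10 e⁻), Na⁺ (Z=11, 10 e⁻), F⁻ (Z=9, 10 e⁻), O²⁻ (Z=8, 10 e⁻), N³⁻ (Z=7, 10 e⁻), P³⁻ (Z=15, 18 e⁻). Mg²⁺ < Na⁺ (isoelectronic, higher Z=12 is smaller); Na⁺ < F⁻ (both 10 e⁻, Z=11>9); F⁻ < O²⁻ (both 10 e⁻, Z=9>8); O²⁻ < N³⁻ (both 10 e⁻, Z=8>7); N³⁻ < P³⁻ (same group, period 2 vs 3).
Merged order: Mg²⁺ < Na⁺ < F⁻ < O²⁻ < N³⁻ < P³⁻ — Na⁺ is number 2.

2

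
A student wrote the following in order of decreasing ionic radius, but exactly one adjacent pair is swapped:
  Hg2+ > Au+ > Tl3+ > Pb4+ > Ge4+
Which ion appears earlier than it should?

Check each adjacent pair. Hg2+ and Au+ are reversed: Hg2+ and Au+ share 78 electrons; the higher nuclear charge on Hg (Z=80) contracts it more, so Hg2+ < Au+. No other neighbouring pair contradicts the periodic trends, so Hg2+ is the ion listed too early.

Hg2+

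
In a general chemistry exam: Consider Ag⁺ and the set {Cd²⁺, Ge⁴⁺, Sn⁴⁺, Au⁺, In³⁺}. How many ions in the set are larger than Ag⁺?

1

Work out protons and electrons: Ge⁴⁺ has 28 e⁻ (Z=32), Sn⁴⁺ has 46 e⁻ (Z=50), In³⁺ has 46 e⁻ (Z=49), Cd²⁺ has 46 e⁻ (Z=48), Ag⁺ has 46 e⁻ (Z=47), Au⁺ has 78 e⁻ (Z=79). Ge⁴⁺ < Sn⁴⁺ (same group, 1 shell fewer); Sn⁴⁺ < In³⁺ (both 46 e⁻, Z=50>49); In³⁺ < Cd²⁺ (both 46 e⁻, Z=49>48); Cd²⁺ < Ag⁺ (both 46 e⁻, Z=48>47); Ag⁺ < Au⁺ (same group, 1 shell fewer).
Overall: Ge⁴⁺ < Sn⁴⁺ < In³⁺ < Cd²⁺ < Ag⁺ < Au⁺. Ag⁺ has 4 below it and 1 above. That's 1.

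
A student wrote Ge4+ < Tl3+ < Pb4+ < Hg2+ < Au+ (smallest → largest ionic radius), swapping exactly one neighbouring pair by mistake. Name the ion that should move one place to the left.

The pair Tl3+, Pb4+ is the wrong way round — Pb4+ and Tl3+ share 78 electrons; the higher nuclear charge on Pb (Z=82) contracts it more, so Pb4+ < Tl3+. All other adjacent pairs agree with periodic trends, so Pb4+ is the misplaced ion.

Pb4+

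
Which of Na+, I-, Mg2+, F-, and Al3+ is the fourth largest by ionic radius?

First list Z and electron count for each: Al3+: 10 e⁻, Z=13, Mg2+: 10 e⁻, Z=12, Na+: 10 e⁻, Z=11, F-: 10 e⁻, Z=9, I-: 54 e⁻, Z=53. Al3+ < Mg2+ (isoelectronic, higher Z=13 is smaller); Mg2+ < Na+ (both 10 e⁻, Z=12>11); Na+ < F- (isoelectronic, higher Z=11 is smaller); F- < I- (same group, 3 shells fewer).
Ordering: Al3+ < Mg2+ < Na+ < F- < I-. The fourth largest is Mg2+.

Mg2+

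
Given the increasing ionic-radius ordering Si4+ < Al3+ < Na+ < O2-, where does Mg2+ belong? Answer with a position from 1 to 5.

3

All of these have 10 electrons (isoelectronic). With the same electron cloud, the ion with the most protons pulls it in tightest. Nuclear charges: Si4+ (Z=14), Al3+ (Z=13), Mg2+ (Z=12), Na+ (Z=11), O2- (Z=8). Highest Z is smallest.
Merged order: Si4+ < Al3+ < Mg2+ < Na+ < O2- — Mg2+ is number 3.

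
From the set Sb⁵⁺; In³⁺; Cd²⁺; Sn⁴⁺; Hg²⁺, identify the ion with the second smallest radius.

Work out protons and electrons: Sb⁵⁺ (Z=51, 46 e⁻), Sn⁴⁺ (Z=50, 46 e⁻), In³⁺ (Z=49, 46 e⁻), Cd²⁺ (Z=48, 46 e⁻), Hg²⁺ (Z=80, 78 e⁻). Sb⁵⁺ < Sn⁴⁺ (isoelectronic, higher Z=51 is smaller); Sn⁴⁺ < In³⁺ (both 46 e⁻, Z=50>49); In³⁺ < Cd²⁺ (both 46 e⁻, Z=49>48); Cd²⁺ < Hg²⁺ (same group, period 5 vs 6).
So the order is Sb⁵⁺ < Sn⁴⁺ < In³⁺ < Cd²⁺ < Hg²⁺; the 2nd-smallest ion is Sn⁴⁺.

Sn⁴⁺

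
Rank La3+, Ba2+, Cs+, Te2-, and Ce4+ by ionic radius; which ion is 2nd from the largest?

These species are isoelectronic with 54 electrons. The only difference is the number of protons: Ce4+ (Z=58), La3+ (Z=57), Ba2+ (Z=56), Cs+ (Z=55), Te2- (Z=52). The strongest nuclear pull (Ce4+) gives the smallest ion.
That gives Ce4+ < La3+ < Ba2+ < Cs+ < Te2-. From the largest end, number 2 is Cs+.

Cs+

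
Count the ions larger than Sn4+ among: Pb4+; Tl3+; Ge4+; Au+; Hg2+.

Tabulating Z and e⁻: Ge4+ has 28 e⁻ (Z=32), Sn4+ has 46 e⁻ (Z=50), Pb4+ has 78 e⁻ (Z=82), Tl3+ has 78 e⁻ (Z=81), Hg2+ has 78 e⁻ (Z=80), Au+ has 78 e⁻ (Z=79). Ge4+ < Sn4+ (same group, 1 shell fewer); Sn4+ < Pb4+ (same group, period 5 vs 6); Pb4+ < Tl3+ (both 78 e⁻, Z=82>81); Tl3+ < Hg2+ (both 78 e⁻, Z=81>80); Hg2+ < Au+ (both 78 e⁻, Z=80>79).
Ordering all of them (including Sn4+) by radius gives Ge4+ < Sn4+ < Pb4+ < Tl3+ < Hg2+ < Au+. Count: 4.

4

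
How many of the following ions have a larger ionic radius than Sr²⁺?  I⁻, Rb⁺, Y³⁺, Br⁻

3

Tabulating Z and e⁻: Y³⁺ (Z=39, 36 e⁻), Sr²⁺ (Z=38, 36 e⁻), Rb⁺ (Z=37, 36 e⁻), Br⁻ (Z=35, 36 e⁻), I⁻ (Z=53, 54 e⁻). Y³⁺ < Sr²⁺ (both 36 e⁻, Z=39>38); Sr²⁺ < Rb⁺ (isoelectronic, higher Z=38 is smaller); Rb⁺ < Br⁻ (both 36 e⁻, Z=37>35); Br⁻ < I⁻ (same group, 1 shell fewer).
Ordering all of them (including Sr²⁺) by radius gives Y³⁺ < Sr²⁺ < Rb⁺ < Br⁻ < I⁻. Count: 3.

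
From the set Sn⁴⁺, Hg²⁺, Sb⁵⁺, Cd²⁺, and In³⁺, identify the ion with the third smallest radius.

Electron counts and nuclear charges: Sb⁵⁺ (Z=51, 46 e⁻), Sn⁴⁺ (Z=50, 46 e⁻), In³⁺ (Z=49, 46 e⁻), Cd²⁺ (Z=48, 46 e⁻), Hg²⁺ (Z=80, 78 e⁻). Sb⁵⁺ < Sn⁴⁺ (isoelectronic, higher Z=51 is smaller); Sn⁴⁺ < In³⁺ (isoelectronic, higher Z=50 is smaller); In³⁺ < Cd²⁺ (both 46 e⁻, Z=49>48); Cd²⁺ < Hg²⁺ (same group, 1 shell fewer).
That gives Sb⁵⁺ < Sn⁴⁺ < In³⁺ < Cd²⁺ < Hg²⁺. From the smallest end, number 3 is In³⁺.

In³⁺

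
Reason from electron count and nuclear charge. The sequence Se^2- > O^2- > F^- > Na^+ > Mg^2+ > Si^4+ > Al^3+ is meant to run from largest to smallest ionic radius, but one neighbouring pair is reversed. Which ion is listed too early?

Scanning neighbour by neighbour, only Si^4+/Al^3+ violates a trend: Si^4+ and Al^3+ share 10 electrons; the higher nuclear charge on Si (Z=14) contracts it more, so Si^4+ < Al^3+. That makes Si^4+ the one sitting a position early relative to where it belongs.

Si^4+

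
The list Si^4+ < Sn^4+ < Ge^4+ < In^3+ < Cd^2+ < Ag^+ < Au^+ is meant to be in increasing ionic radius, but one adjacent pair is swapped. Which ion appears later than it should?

Ge^4+

The pair Sn^4+, Ge^4+ is the wrong way round — Ge^4+ and Sn^4+ are in one column with the same charge; the lighter period-4 ion has one fewer shell and is smaller. All other adjacent pairs agree with periodic trends, so Ge^4+ is the misplaced ion.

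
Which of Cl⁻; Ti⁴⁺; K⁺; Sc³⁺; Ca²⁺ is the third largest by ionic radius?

Ca²⁺

These species are isoelectronic with 18 electrons. The only difference is the number of protons: Ti⁴⁺ (Z=22), Sc³⁺ (Z=21), Ca²⁺ (Z=20), K⁺ (Z=19), Cl⁻ (Z=17). The strongest nuclear pull (Ti⁴⁺) gives the smallest ion.
So the order is Ti⁴⁺ < Sc³⁺ < Ca²⁺ < K⁺ < Cl⁻; the 3rd-largest ion is Ca²⁺.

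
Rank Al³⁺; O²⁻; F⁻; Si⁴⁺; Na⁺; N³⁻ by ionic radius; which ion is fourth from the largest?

Isoelectronic series (10 e⁻ each). Size is set by nuclear charge: more protons means a smaller ion. Si⁴⁺ (Z=14), Al³⁺ (Z=13), Na⁺ (Z=11), F⁻ (Z=9), O²⁻ (Z=8), N³⁻ (Z=7).
So the order is Si⁴⁺ < Al³⁺ < Na⁺ < F⁻ < O²⁻ < N³⁻; the 4th-largest ion is Na⁺.

Na⁺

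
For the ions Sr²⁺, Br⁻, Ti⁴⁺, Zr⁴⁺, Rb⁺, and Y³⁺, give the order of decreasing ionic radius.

Br⁻ > Rb⁺ > Sr²⁺ > Y³⁺ > Zr⁴⁺ > Ti⁴⁺

First list Z and electron count for each: Ti⁴⁺ (Z=22, 18 e⁻), Zr⁴⁺ (Z=40, 36 e⁻), Y³⁺ (Z=39, 36 e⁻), Sr²⁺ (Z=38, 36 e⁻), Rb⁺ (Z=37, 36 e⁻), Br⁻ (Z=35, 36 e⁻). Ti⁴⁺ < Zr⁴⁺ (same group, 1 shell fewer); Zr⁴⁺ < Y³⁺ (both 36 e⁻, Z=40>39); Y³⁺ < Sr²⁺ (isoelectronic, higher Z=39 is smaller); Sr²⁺ < Rb⁺ (isoelectronic, higher Z=38 is smaller); Rb⁺ < Br⁻ (both 36 e⁻, Z=37>35).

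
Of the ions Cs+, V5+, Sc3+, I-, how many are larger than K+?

2

Work out protons and electrons: V5+: 18 e⁻, Z=23, Sc3+: 18 e⁻, Z=21, K+: 18 e⁻, Z=19, Cs+: 54 e⁻, Z=55, I-: 54 e⁻, Z=53. V5+ < Sc3+ (isoelectronic, higher Z=23 is smaller); Sc3+ < K+ (isoelectronic, higher Z=21 is smaller); K+ < Cs+ (same group, 2 shells fewer); Cs+ < I- (isoelectronic, higher Z=55 is smaller).
Relative to K+, the ions that are larger are Cs+, I-. That's 2.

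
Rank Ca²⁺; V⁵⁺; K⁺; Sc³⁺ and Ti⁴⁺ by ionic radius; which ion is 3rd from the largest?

Sc³⁺

These species are isoelectronic with 18 electrons. The only difference is the number of protons: V⁵⁺ (Z=23), Ti⁴⁺ (Z=22), Sc³⁺ (Z=21), Ca²⁺ (Z=20), K⁺ (Z=19). The strongest nuclear pull (V⁵⁺) gives the smallest ion.
So the order is V⁵⁺ < Ti⁴⁺ < Sc³⁺ < Ca²⁺ < K⁺; the 3rd-largest ion is Sc³⁺.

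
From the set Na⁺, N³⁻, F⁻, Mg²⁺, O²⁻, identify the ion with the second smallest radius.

All of these have 10 electrons (isoelectronic). With the same electron cloud, the ion with the most protons pulls it in tightest. Nuclear charges: Mg²⁺ (Z=12), Na⁺ (Z=11), F⁻ (Z=9), O²⁻ (Z=8), N³⁻ (Z=7). Highest Z is smallest.
So the order is Mg²⁺ < Na⁺ < F⁻ < O²⁻ < N³⁻; the 2nd-smallest ion is Na⁺.

Na⁺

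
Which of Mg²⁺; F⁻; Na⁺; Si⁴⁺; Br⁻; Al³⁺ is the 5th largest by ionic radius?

Al³⁺

Si⁴⁺ has 10 e⁻ (Z=14), Al³⁺ has 10 e⁻ (Z=13), Mg²⁺ has 10 e⁻ (Z=12), Na⁺ has 10 e⁻ (Z=11), F⁻ has 10 e⁻ (Z=9), Br⁻ has 36 e⁻ (Z=35). Si⁴⁺ < Al³⁺ (both 10 e⁻, Z=14>13); Al³⁺ < Mg²⁺ (isoelectronic, higher Z=13 is smaller); Mg²⁺ < Na⁺ (both 10 e⁻, Z=12>11); Na⁺ < F⁻ (isoelectronic, higher Z=11 is smaller); F⁻ < Br⁻ (same group, 2 shells fewer).
So the order is Si⁴⁺ < Al³⁺ < Mg²⁺ < Na⁺ < F⁻ < Br⁻; the 5th-largest ion is Al³⁺.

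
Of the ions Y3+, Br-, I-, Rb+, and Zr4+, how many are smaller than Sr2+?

Tabulating Z and e⁻: Zr4+: 36 e⁻, Z=40, Y3+: 36 e⁻, Z=39, Sr2+: 36 e⁻, Z=38, Rb+: 36 e⁻, Z=37, Br-: 36 e⁻, Z=35, I-: 54 e⁻, Z=53. Zr4+ < Y3+ (both 36 e⁻, Z=40>39); Y3+ < Sr2+ (isoelectronic, higher Z=39 is smaller); Sr2+ < Rb+ (isoelectronic, higher Z=38 is smaller); Rb+ < Br- (isoelectronic, higher Z=37 is smaller); Br- < I- (same group, period 4 vs 5).
Relative to Sr2+, the ions that are smaller are Zr4+, Y3+. So 2 are smaller.

2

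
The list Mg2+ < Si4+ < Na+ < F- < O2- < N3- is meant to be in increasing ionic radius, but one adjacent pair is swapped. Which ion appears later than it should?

Scanning neighbour by neighbour, only Mg2+/Si4+ violates a trend: they are isoelectronic (10 e⁻) and Si has more protons than Mg (14 vs 12), making Si4+ smaller. That makes Si4+ the one sitting a position late relative to where it belongs.

Si4+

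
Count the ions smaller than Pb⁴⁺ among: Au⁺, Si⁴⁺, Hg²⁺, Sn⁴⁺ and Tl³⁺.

2

Electron counts and nuclear charges: Si⁴⁺ (Z=14, 10 e⁻), Sn⁴⁺ (Z=50, 46 e⁻), Pb⁴⁺ (Z=82, 78 e⁻), Tl³⁺ (Z=81, 78 e⁻), Hg²⁺ (Z=80, 78 e⁻), Au⁺ (Z=79, 78 e⁻). Si⁴⁺ < Sn⁴⁺ (same group, 2 shells fewer); Sn⁴⁺ < Pb⁴⁺ (same group, period 5 vs 6); Pb⁴⁺ < Tl³⁺ (both 78 e⁻, Z=82>81); Tl³⁺ < Hg²⁺ (isoelectronic, higher Z=81 is smaller); Hg²⁺ < Au⁺ (isoelectronic, higher Z=80 is smaller).
Placing each against Pb⁴⁺: smaller — Si⁴⁺, Sn⁴⁺; larger — Tl³⁺, Hg²⁺, Au⁺. Count: 2.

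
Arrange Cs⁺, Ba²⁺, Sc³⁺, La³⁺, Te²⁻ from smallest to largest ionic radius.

Sc³⁺ < La³⁺ < Ba²⁺ < Cs⁺ < Te²⁻

First list Z and electron count for each: Sc³⁺: 18 e⁻, Z=21, La³⁺: 54 e⁻, Z=57, Ba²⁺: 54 e⁻, Z=56, Cs⁺: 54 e⁻, Z=55, Te²⁻: 54 e⁻, Z=52. Sc³⁺ < La³⁺ (same group, 2 shells fewer); La³⁺ < Ba²⁺ (isoelectronic, higher Z=57 is smaller); Ba²⁺ < Cs⁺ (both 54 e⁻, Z=56>55); Cs⁺ < Te²⁻ (isoelectronic, higher Z=55 is smaller).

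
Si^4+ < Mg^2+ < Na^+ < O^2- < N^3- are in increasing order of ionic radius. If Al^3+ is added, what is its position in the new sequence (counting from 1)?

2

Isoelectronic series (10 e⁻ each). Size is set by nuclear charge: more protons means a smaller ion. Si^4+ (Z=14), Al^3+ (Z=13), Mg^2+ (Z=12), Na^+ (Z=11), O^2- (Z=8), N^3- (Z=7).
Putting Al^3+ in gives Si^4+ < Al^3+ < Mg^2+ < Na^+ < O^2- < N^3-; it lands at slot 2.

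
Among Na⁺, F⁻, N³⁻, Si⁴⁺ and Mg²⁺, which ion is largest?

N³⁻

Isoelectronic series (10 e⁻ each). Size is set by nuclear charge: more protons means a smaller ion. Si⁴⁺ (Z=14), Mg²⁺ (Z=12), Na⁺ (Z=11), F⁻ (Z=9), N³⁻ (Z=7).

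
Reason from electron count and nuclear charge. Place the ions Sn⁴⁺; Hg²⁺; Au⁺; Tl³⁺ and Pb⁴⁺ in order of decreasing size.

Work out protons and electrons: Sn⁴⁺: 46 e⁻, Z=50, Pb⁴⁺: 78 e⁻, Z=82, Tl³⁺: 78 e⁻, Z=81, Hg²⁺: 78 e⁻, Z=80, Au⁺: 78 e⁻, Z=79. Sn⁴⁺ < Pb⁴⁺ (same group, 1 shell fewer); Pb⁴⁺ < Tl³⁺ (isoelectronic, higher Z=82 is smaller); Tl³⁺ < Hg²⁺ (both 78 e⁻, Z=81>80); Hg²⁺ < Au⁺ (both 78 e⁻, Z=80>79).

Au⁺ > Hg²⁺ > Tl³⁺ > Pb⁴⁺ > Sn⁴⁺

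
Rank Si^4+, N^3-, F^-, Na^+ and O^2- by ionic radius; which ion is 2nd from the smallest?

Na^+

These species are isoelectronic with 10 electrons. The only difference is the number of protons: Si^4+ (Z=14), Na^+ (Z=11), F^- (Z=9), O^2- (Z=8), N^3- (Z=7). The strongest nuclear pull (Si^4+) gives the smallest ion.
So the order is Si^4+ < Na^+ < F^- < O^2- < N^3-; the 2nd-smallest ion is Na^+.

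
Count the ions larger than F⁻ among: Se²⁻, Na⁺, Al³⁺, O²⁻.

Tabulating Z and e⁻: Al³⁺: 10 e⁻, Z=13, Na⁺: 10 e⁻, Z=11, F⁻: 10 e⁻, Z=9, O²⁻: 10 e⁻, Z=8, Se²⁻: 36 e⁻, Z=34. Al³⁺ < Na⁺ (both 10 e⁻, Z=13>11); Na⁺ < F⁻ (isoelectronic, higher Z=11 is smaller); F⁻ < O²⁻ (isoelectronic, higher Z=9 is smaller); O²⁻ < Se²⁻ (same group, period 2 vs 4).
Placing each against F⁻: smaller — Al³⁺, Na⁺; larger — O²⁻, Se²⁻. Count: 2.

2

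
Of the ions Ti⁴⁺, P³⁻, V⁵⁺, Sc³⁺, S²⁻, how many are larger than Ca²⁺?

All of these have 18 electrons (isoelectronic). With the same electron cloud, the ion with the most protons pulls it in tightest. Nuclear charges: V⁵⁺ (Z=23), Ti⁴⁺ (Z=22), Sc³⁺ (Z=21), Ca²⁺ (Z=20), S²⁻ (Z=16), P³⁻ (Z=15). Highest Z is smallest.
Ordering all of them (including Ca²⁺) by radius gives V⁵⁺ < Ti⁴⁺ < Sc³⁺ < Ca²⁺ < S²⁻ < P³⁻. Count: 2.

2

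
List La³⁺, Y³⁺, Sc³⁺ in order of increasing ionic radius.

Sc³⁺ < Y³⁺ < La³⁺

These ions sit in one column with identical charge. Each step down the periodic table adds a principal shell, increasing the radius.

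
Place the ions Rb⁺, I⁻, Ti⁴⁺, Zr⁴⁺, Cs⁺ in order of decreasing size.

Tabulating Z and e⁻: Ti⁴⁺ has 18 e⁻ (Z=22), Zr⁴⁺ has 36 e⁻ (Z=40), Rb⁺ has 36 e⁻ (Z=37), Cs⁺ has 54 e⁻ (Z=55), I⁻ has 54 e⁻ (Z=53). Ti⁴⁺ < Zr⁴⁺ (same group, 1 shell fewer); Zr⁴⁺ < Rb⁺ (isoelectronic, higher Z=40 is smaller); Rb⁺ < Cs⁺ (same group, 1 shell fewer); Cs⁺ < I⁻ (both 54 e⁻, Z=55>53).

I⁻ > Cs⁺ > Rb⁺ > Zr⁴⁺ > Ti⁴⁺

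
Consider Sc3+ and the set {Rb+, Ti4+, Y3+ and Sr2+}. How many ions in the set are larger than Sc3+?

3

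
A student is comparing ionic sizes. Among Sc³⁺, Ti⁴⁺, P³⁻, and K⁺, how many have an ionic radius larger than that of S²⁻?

Each ion has 18 electrons. The ranking follows nuclear charge in reverse — greater Z gives a smaller radius. Ti⁴⁺ (Z=22), Sc³⁺ (Z=21), K⁺ (Z=19), S²⁻ (Z=16), P³⁻ (Z=15).
Placing each against S²⁻: smaller — Ti⁴⁺, Sc³⁺, K⁺; larger — P³⁻. So 1 is larger.

1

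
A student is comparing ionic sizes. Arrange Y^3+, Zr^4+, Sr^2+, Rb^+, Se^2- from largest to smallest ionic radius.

Se^2- > Rb^+ > Sr^2+ > Y^3+ > Zr^4+

Isoelectronic series (36 e⁻ each). Size is set by nuclear charge: more protons means a smaller ion. Zr^4+ (Z=40), Y^3+ (Z=39), Sr^2+ (Z=38), Rb^+ (Z=37), Se^2- (Z=34).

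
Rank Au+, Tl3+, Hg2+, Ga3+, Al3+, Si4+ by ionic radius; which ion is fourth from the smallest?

Tl3+

Electron counts and nuclear charges: Si4+ has 10 e⁻ (Z=14), Al3+ has 10 e⁻ (Z=13), Ga3+ has 28 e⁻ (Z=31), Tl3+ has 78 e⁻ (Z=81), Hg2+ has 78 e⁻ (Z=80), Au+ has 78 e⁻ (Z=79). Si4+ < Al3+ (isoelectronic, higher Z=14 is smaller); Al3+ < Ga3+ (same group, 1 shell fewer); Ga3+ < Tl3+ (same group, period 4 vs 6); Tl3+ < Hg2+ (both 78 e⁻, Z=81>80); Hg2+ < Au+ (isoelectronic, higher Z=80 is smaller).
That gives Si4+ < Al3+ < Ga3+ < Tl3+ < Hg2+ < Au+. From the smallest end, number 4 is Tl3+.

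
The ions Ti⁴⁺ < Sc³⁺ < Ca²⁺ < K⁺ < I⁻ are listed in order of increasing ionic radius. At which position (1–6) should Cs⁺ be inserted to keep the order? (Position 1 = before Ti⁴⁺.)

Work out protons and electrons: Ti⁴⁺ has 18 e⁻ (Z=22), Sc³⁺ has 18 e⁻ (Z=21), Ca²⁺ has 18 e⁻ (Z=20), K⁺ has 18 e⁻ (Z=19), Cs⁺ has 54 e⁻ (Z=55), I⁻ has 54 e⁻ (Z=53). Ti⁴⁺ < Sc³⁺ (both 18 e⁻, Z=22>21); Sc³⁺ < Ca²⁺ (both 18 e⁻, Z=21>20); Ca²⁺ < K⁺ (both 18 e⁻, Z=20>19); K⁺ < Cs⁺ (same group, period 4 vs 6); Cs⁺ < I⁻ (isoelectronic, higher Z=55 is smaller).
With Cs⁺ included the full order is Ti⁴⁺ < Sc³⁺ < Ca²⁺ < K⁺ < Cs⁺ < I⁻, so it takes position 5.

5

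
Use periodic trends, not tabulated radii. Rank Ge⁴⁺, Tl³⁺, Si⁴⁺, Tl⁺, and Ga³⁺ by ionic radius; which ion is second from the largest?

First list Z and electron count for each: Si⁴⁺ (Z=14, 10 e⁻), Ge⁴⁺ (Z=32, 28 e⁻), Ga³⁺ (Z=31, 28 e⁻), Tl³⁺ (Z=81, 78 e⁻), Tl⁺ (Z=81, 80 e⁻). Si⁴⁺ < Ge⁴⁺ (same group, period 3 vs 4); Ge⁴⁺ < Ga³⁺ (isoelectronic, higher Z=32 is smaller); Ga³⁺ < Tl³⁺ (same group, period 4 vs 6); Tl³⁺ < Tl⁺ (same element, +3 vs +1).
That gives Si⁴⁺ < Ge⁴⁺ < Ga³⁺ < Tl³⁺ < Tl⁺. From the largest end, number 2 is Tl³⁺.

Tl³⁺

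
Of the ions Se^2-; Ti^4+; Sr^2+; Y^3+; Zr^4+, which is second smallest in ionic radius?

Work out protons and electrons: Ti^4+: 18 e⁻, Z=22, Zr^4+: 36 e⁻, Z=40, Y^3+: 36 e⁻, Z=39, Sr^2+: 36 e⁻, Z=38, Se^2-: 36 e⁻, Z=34. Ti^4+ < Zr^4+ (same group, 1 shell fewer); Zr^4+ < Y^3+ (both 36 e⁻, Z=40>39); Y^3+ < Sr^2+ (both 36 e⁻, Z=39>38); Sr^2+ < Se^2- (both 36 e⁻, Z=38>34).
That gives Ti^4+ < Zr^4+ < Y^3+ < Sr^2+ < Se^2-. From the smallest end, number 2 is Zr^4+.

Zr^4+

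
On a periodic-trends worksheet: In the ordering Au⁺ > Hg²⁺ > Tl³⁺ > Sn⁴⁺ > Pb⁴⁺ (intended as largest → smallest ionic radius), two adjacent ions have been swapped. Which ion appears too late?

Pb⁴⁺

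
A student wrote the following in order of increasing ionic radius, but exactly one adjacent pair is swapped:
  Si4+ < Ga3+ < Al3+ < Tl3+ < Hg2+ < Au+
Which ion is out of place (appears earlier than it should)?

Scanning neighbour by neighbour, only Ga3+/Al3+ violates a trend: both in group 13 with the same charge; Al3+ (period 3) has the smaller radius. That makes Ga3+ the one sitting a position early relative to where it belongs.

Ga3+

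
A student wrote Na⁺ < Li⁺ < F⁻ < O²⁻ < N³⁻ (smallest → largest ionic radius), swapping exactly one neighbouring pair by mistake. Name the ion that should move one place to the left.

The pair Na⁺, Li⁺ is the wrong way round — both in group 1 with the same charge; Li⁺ (period 2) has the smaller radius. All other adjacent pairs agree with periodic trends, so Li⁺ is the misplaced ion.

Li⁺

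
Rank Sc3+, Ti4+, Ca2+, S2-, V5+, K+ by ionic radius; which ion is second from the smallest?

Each ion has 18 electrons. The ranking follows nuclear charge in reverse — greater Z gives a smaller radius. V5+ (Z=23), Ti4+ (Z=22), Sc3+ (Z=21), Ca2+ (Z=20), K+ (Z=19), S2- (Z=16).
Ordering: V5+ < Ti4+ < Sc3+ < Ca2+ < K+ < S2-. The second smallest is Ti4+.

Ti4+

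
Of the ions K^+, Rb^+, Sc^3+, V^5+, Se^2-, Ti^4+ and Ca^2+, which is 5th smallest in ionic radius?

K^+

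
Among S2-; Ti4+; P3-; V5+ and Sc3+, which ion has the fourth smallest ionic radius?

S2-

These species are isoelectronic with 18 electrons. The only difference is the number of protons: V5+ (Z=23), Ti4+ (Z=22), Sc3+ (Z=21), S2- (Z=16), P3- (Z=15). The strongest nuclear pull (V5+) gives the smallest ion.
Full ascending order: V5+ < Ti4+ < Sc3+ < S2- < P3-. Counting from the smallest, position 4 is S2-.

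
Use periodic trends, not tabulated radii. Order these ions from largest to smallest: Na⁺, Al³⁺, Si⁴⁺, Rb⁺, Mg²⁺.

Si⁴⁺: 10 e⁻, Z=14, Al³⁺: 10 e⁻, Z=13, Mg²⁺: 10 e⁻, Z=12, Na⁺: 10 e⁻, Z=11, Rb⁺: 36 e⁻, Z=37. Si⁴⁺ < Al³⁺ (isoelectronic, higher Z=14 is smaller); Al³⁺ < Mg²⁺ (both 10 e⁻, Z=13>12); Mg²⁺ < Na⁺ (both 10 e⁻, Z=12>11); Na⁺ < Rb⁺ (same group, period 3 vs 5).

Rb⁺ > Na⁺ > Mg²⁺ > Al³⁺ > Si⁴⁺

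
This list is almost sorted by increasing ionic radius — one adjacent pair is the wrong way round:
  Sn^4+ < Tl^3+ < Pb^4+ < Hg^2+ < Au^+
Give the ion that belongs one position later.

Tl^3+

The pair Tl^3+, Pb^4+ is the wrong way round — both have 78 electrons but Z(Pb)=82 > Z(Tl)=81, so Pb^4+ should be the smaller of the two. All other adjacent pairs agree with periodic trends, so Tl^3+ is the misplaced ion.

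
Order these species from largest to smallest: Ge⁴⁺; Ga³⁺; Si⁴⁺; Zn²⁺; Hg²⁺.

Hg²⁺ > Zn²⁺ > Ga³⁺ > Ge⁴⁺ > Si⁴⁺

Tabulating Z and e⁻: Si⁴⁺: 10 e⁻, Z=14, Ge⁴⁺: 28 e⁻, Z=32, Ga³⁺: 28 e⁻, Z=31, Zn²⁺: 28 e⁻, Z=30, Hg²⁺: 78 e⁻, Z=80. Si⁴⁺ < Ge⁴⁺ (same group, period 3 vs 4); Ge⁴⁺ < Ga³⁺ (isoelectronic, higher Z=32 is smaller); Ga³⁺ < Zn²⁺ (isoelectronic, higher Z=31 is smaller); Zn²⁺ < Hg²⁺ (same group, 2 shells fewer).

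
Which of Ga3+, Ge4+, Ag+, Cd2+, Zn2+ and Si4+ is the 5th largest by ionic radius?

Electron counts and nuclear charges: Si4+: 10 e⁻, Z=14, Ge4+: 28 e⁻, Z=32, Ga3+: 28 e⁻, Z=31, Zn2+: 28 e⁻, Z=30, Cd2+: 46 e⁻, Z=48, Ag+: 46 e⁻, Z=47. Si4+ < Ge4+ (same group, 1 shell fewer); Ge4+ < Ga3+ (isoelectronic, higher Z=32 is smaller); Ga3+ < Zn2+ (both 28 e⁻, Z=31>30); Zn2+ < Cd2+ (same group, period 4 vs 5); Cd2+ < Ag+ (both 46 e⁻, Z=48>47).
Ordering: Si4+ < Ge4+ < Ga3+ < Zn2+ < Cd2+ < Ag+. The 5th largest is Ge4+.

Ge4+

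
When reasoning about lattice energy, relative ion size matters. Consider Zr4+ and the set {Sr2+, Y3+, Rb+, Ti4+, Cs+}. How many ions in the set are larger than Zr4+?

4

Work out protons and electrons: Ti4+ (Z=22, 18 e⁻), Zr4+ (Z=40, 36 e⁻), Y3+ (Z=39, 36 e⁻), Sr2+ (Z=38, 36 e⁻), Rb+ (Z=37, 36 e⁻), Cs+ (Z=55, 54 e⁻). Ti4+ < Zr4+ (same group, 1 shell fewer); Zr4+ < Y3+ (isoelectronic, higher Z=40 is smaller); Y3+ < Sr2+ (isoelectronic, higher Z=39 is smaller); Sr2+ < Rb+ (isoelectronic, higher Z=38 is smaller); Rb+ < Cs+ (same group, 1 shell fewer).
Ordering all of them (including Zr4+) by radius gives Ti4+ < Zr4+ < Y3+ < Sr2+ < Rb+ < Cs+. That's 4.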